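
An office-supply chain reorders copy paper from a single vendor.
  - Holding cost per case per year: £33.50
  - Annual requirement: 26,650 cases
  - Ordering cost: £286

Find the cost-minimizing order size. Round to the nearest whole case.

EOQ = √(2DS/H) = √(2 × 26,650 × 286 / 33.5)
    = √(455,038.81) ≈ 674.57

675 cases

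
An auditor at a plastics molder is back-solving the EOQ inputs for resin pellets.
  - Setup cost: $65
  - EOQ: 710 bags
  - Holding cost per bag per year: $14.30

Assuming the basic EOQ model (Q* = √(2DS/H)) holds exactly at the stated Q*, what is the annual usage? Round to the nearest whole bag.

Since Q* = (2DS/H)^½, squaring gives Q*²·H = 2DS.
D = Q²H / (2S) = 710² × 14.3 / (2 × 65) = 55,451.00

55,451 bags per year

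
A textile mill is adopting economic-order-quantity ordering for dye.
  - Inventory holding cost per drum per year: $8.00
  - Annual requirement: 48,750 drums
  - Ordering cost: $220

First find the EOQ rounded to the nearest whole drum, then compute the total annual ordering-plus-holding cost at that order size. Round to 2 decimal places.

EOQ = √(2DS/H) = √(2 × 48,750 × 220 / 8)
    = √(2,681,250.00) ≈ 1,637.45 → Q = 1,637 drums
Orders/yr = 48,750/1,637 = 29.780; ordering cost = 29.780 × $220 = $6,551.62
Average inventory = 1,637/2 = 818.5; holding cost = 818.5 × $8 = $6,548.00
Total = $6,551.62 + $6,548.00 = $13,099.62

$13,099.62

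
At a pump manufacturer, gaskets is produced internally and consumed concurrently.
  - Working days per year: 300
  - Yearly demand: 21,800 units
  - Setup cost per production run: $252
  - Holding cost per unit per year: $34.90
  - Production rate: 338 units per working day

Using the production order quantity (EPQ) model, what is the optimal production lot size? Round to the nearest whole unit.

633 units

d = 21,800/300 = 72.6667 units/day;  effective holding cost H(1 − d/p) = 34.9·(1 − 72.6667/338) = 27.39684
Q* = √(2DS / H_eff) = √(2·21,800·252 / 27.39684) ≈ 633.28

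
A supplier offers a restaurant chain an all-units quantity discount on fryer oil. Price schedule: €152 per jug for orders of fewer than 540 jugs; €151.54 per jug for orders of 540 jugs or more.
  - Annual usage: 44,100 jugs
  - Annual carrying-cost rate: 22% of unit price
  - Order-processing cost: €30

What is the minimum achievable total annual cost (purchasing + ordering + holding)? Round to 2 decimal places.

H₁ = 22%×€152 = €33.4400;  H₂ = 22%×€151.54 = €33.3388
EOQ₁ = √(2×44,100×30/33.4400) = 281.29  (< 540, feasible at tier 1)
EOQ₂ = √(2×44,100×30/33.3388) = 281.72  (< 540 → use Q = 540 at tier-2 price)
TC(tier 1 (EOQ₁), Q≈281.3) = €6,712,606.50
TC(tier 2, Q≈540.0) = €6,694,365.48
Minimum at tier 2: €6,694,365.48

€6,694,365.48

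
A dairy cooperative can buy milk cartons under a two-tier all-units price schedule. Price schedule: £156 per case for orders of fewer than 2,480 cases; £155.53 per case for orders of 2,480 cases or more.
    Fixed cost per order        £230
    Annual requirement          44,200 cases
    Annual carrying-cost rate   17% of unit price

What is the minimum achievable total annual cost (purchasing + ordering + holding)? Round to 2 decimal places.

£6,911,310.92

H₁ = 17%×£156 = £26.5200;  H₂ = 17%×£155.53 = £26.4401
EOQ₁ = √(2×44,200×230/26.5200) = 875.60  (< 2,480, feasible at tier 1)
EOQ₂ = √(2×44,200×230/26.4401) = 876.92  (< 2,480 → use Q = 2,480 at tier-2 price)
TC(tier 1 (EOQ₁), Q≈875.6) = £6,918,420.78
TC(tier 2, Q≈2,480.0) = £6,911,310.92
Minimum at tier 2: £6,911,310.92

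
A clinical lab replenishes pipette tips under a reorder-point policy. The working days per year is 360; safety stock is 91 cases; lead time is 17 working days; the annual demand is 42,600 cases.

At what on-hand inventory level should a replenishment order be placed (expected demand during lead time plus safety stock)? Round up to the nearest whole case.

Daily demand d = 42,600 / 360 = 118.333 cases/day
Demand during lead time = 118.333 × 17 = 2,011.67
Reorder point = 2,011.67 + 91 = 2,102.67 → round up

2,103 cases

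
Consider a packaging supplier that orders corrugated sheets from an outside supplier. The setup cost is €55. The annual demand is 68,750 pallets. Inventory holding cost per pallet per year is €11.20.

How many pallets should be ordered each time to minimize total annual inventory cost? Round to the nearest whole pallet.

822 pallets

Q* = √(2·D·S / H) = √(2·68,750·55 / 11.2) = √675,223.2 ≈ 821.72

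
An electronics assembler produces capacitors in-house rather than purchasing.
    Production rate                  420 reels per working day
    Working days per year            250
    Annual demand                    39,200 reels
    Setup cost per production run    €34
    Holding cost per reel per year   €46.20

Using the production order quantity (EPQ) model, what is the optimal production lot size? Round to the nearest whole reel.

303 reels

Daily demand d = 39,200/250 = 156.800; p = 420; 1 − d/p = 0.62667
EPQ = √(2DS / (H(1 − d/p)))
    = √(2 × 39,200 × 34 / (46.2 × 0.62667)) ≈ 303.43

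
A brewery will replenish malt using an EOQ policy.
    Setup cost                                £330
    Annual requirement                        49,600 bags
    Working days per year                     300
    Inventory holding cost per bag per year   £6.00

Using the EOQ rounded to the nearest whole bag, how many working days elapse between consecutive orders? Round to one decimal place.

Optimal lot size Q* = (2 × 49,600 × £330 / £6)^½ ≈ 2,335.81 → Q = 2,336 bags
Days between orders = 300 / (D/Q) = 300 / 21.233 ≈ 14.129

14.1 days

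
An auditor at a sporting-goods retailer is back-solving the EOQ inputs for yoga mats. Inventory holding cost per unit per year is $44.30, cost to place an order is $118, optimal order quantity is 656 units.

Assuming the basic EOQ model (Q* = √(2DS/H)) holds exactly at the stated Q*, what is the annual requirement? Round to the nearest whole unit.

80,779 units per year

EOQ relation: Q² = 2DS/H, so rearrange for the unknown.
D = Q²H / (2S) = 656² × 44.3 / (2 × 118) = 80,779.17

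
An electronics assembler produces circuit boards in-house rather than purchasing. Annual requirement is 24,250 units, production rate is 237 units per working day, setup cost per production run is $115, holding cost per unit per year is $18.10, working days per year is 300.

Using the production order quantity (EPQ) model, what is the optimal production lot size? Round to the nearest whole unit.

684 units

d = 24,250/300 = 80.8333 units/day;  effective holding cost H(1 − d/p) = 18.1·(1 − 80.8333/237) = 11.92665
Q* = √(2DS / H_eff) = √(2·24,250·115 / 11.92665) ≈ 683.85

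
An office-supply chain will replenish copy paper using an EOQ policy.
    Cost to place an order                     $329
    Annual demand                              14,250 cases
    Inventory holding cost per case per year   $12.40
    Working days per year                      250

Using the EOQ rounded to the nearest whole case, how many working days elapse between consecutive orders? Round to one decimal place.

Q* = √(2·D·S / H) = √(2·14,250·329 / 12.4) = √756,169.4 ≈ 869.58 → Q = 870 cases
Cycle time = (working days × Q)/D = (250 × 870) / 14,250 = 15.263 days

15.3 days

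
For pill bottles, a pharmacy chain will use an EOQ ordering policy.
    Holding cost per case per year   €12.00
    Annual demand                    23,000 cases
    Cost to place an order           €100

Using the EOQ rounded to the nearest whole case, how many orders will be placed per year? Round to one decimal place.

Optimal lot size Q* = (2 × 23,000 × €100 / €12)^½ ≈ 619.14 → Q = 619
Orders per year = D/Q = 23,000 / 619 = 37.157

37.2 orders per year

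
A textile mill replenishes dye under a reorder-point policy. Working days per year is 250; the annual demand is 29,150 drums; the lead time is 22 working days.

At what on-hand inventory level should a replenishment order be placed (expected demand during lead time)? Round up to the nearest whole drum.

Daily demand d = 29,150 / 250 = 116.600 drums/day
Demand during lead time = 116.600 × 22 = 2,565.20
Reorder point = 2,565.20 → round up

2,566 drums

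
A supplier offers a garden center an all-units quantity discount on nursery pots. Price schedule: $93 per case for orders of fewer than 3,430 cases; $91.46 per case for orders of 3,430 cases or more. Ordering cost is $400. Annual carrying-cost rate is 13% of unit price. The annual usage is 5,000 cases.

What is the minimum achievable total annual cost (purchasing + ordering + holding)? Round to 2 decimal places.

$471,954.14

H₁ = 13%×$93 = $12.0900;  H₂ = 13%×$91.46 = $11.8898
EOQ₁ = √(2×5,000×400/12.0900) = 575.20  (< 3,430, feasible at tier 1)
EOQ₂ = √(2×5,000×400/11.8898) = 580.02  (< 3,430 → use Q = 3,430 at tier-2 price)
TC(tier 1 (EOQ₁), Q≈575.2) = $471,954.14
TC(tier 2, Q≈3,430.0) = $478,274.10
Minimum at tier 1 (EOQ₁): $471,954.14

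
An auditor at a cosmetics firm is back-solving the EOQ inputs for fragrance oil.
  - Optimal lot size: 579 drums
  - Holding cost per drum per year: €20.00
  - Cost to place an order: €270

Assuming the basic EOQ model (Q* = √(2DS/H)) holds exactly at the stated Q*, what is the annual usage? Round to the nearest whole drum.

EOQ relation: Q² = 2DS/H, so rearrange for the unknown.
D = Q²H / (2S) = 579² × 20 / (2 × 270) = 12,416.33

12,416 drums per year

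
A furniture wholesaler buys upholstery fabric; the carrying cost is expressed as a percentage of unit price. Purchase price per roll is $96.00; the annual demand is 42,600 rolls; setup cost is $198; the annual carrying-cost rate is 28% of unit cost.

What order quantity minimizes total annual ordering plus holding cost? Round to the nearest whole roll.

H = i·C = 0.28 × $96 = $26.8800 per roll-year
Q* = √(2·D·S / H) = √(2·42,600·198 / 26.88) = √627,589.3 ≈ 792.21

792 rolls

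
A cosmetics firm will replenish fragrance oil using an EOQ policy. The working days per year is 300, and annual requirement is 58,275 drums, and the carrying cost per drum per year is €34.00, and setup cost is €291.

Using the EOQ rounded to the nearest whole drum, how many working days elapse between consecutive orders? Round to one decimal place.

Optimal lot size Q* = (2 × 58,275 × €291 / €34)^½ ≈ 998.76 → Q = 999 drums
T = Q/D × 300 days = 999/58,275 × 300 = 5.143 days

5.1 days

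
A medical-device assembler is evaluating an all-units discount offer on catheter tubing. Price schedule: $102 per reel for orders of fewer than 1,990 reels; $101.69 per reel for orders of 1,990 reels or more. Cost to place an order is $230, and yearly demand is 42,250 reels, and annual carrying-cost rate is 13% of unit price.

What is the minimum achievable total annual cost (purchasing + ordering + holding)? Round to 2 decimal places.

H₁ = 13%×$102 = $13.2600;  H₂ = 13%×$101.69 = $13.2197
EOQ₁ = √(2×42,250×230/13.2600) = 1,210.66  (< 1,990, feasible at tier 1)
EOQ₂ = √(2×42,250×230/13.2197) = 1,212.50  (< 1,990 → use Q = 1,990 at tier-2 price)
TC(tier 1 (EOQ₁), Q≈1,210.7) = $4,325,553.29
TC(tier 2, Q≈1,990.0) = $4,314,439.27
Minimum at tier 2: $4,314,439.27

$4,314,439.27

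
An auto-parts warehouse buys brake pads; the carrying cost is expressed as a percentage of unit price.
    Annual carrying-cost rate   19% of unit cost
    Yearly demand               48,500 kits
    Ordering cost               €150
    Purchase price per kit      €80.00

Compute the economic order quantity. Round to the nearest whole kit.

Holding cost per kit per year: H = 19% × €80 = €15.2000
EOQ = √(2DS/H) = √(2 × 48,500 × 150 / 15.2)
    = √(957,236.84) ≈ 978.38

978 kits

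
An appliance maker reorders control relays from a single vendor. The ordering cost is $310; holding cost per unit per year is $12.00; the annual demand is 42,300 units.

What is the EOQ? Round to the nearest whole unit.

Q* = √(2·D·S / H) = √(2·42,300·310 / 12) = √2,185,500.0 ≈ 1,478.34

1,478 units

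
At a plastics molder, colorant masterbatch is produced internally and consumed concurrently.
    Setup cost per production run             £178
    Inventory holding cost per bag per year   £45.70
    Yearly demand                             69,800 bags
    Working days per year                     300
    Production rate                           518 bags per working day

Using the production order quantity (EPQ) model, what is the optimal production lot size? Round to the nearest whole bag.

Daily demand d = 69,800/300 = 232.667; p = 518; 1 − d/p = 0.55084
EPQ = √(2DS / (H(1 − d/p)))
    = √(2 × 69,800 × 178 / (45.7 × 0.55084)) ≈ 993.54

994 bags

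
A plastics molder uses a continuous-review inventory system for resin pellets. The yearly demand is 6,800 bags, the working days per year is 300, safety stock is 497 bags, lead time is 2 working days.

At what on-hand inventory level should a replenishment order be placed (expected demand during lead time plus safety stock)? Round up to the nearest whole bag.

543 bags

Daily demand d = 6,800 / 300 = 22.667 bags/day
Demand during lead time = 22.667 × 2 = 45.33
Reorder point = 45.33 + 497 = 542.33 → round up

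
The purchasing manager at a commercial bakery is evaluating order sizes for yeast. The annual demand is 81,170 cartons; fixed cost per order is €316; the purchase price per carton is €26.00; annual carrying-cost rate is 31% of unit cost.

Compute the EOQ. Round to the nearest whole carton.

H = i·C = 0.31 × €26 = €8.0600 per carton-year
Q* = √(2·D·S / H) = √(2·81,170·316 / 8.06) = √6,364,694.8 ≈ 2,522.83

2,523 cartons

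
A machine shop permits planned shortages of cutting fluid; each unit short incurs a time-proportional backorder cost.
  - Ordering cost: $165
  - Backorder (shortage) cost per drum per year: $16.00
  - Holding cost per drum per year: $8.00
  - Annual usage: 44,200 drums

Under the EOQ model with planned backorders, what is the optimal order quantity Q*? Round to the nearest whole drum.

Basic EOQ = √(2·44,200·165/8) = 1,350.278
Backorder adjustment √((H+b)/b) = √((8+16)/16) = 1.2247
Q* = 1,350.278 × 1.2247 ≈ 1,653.75

1,654 drums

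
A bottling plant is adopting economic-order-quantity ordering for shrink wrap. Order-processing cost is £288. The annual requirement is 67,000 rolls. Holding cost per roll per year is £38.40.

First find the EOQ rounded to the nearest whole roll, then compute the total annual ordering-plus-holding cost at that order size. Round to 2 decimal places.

Optimal lot size Q* = (2 × 67,000 × £288 / £38.4)^½ ≈ 1,002.50 → Q = 1,002 rolls
Annual ordering cost = (D/Q)·S = (67,000/1,002) × 288 = £19,257.49
Annual holding cost  = (Q/2)·H = (1,002/2) × 38.4 = £19,238.40
Total = £19,257.49 + £19,238.40 = £38,495.89

£38,495.89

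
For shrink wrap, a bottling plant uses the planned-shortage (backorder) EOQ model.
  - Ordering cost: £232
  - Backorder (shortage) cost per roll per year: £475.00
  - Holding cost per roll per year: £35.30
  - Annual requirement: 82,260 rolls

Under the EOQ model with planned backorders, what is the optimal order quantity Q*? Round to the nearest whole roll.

1,078 rolls

Basic EOQ = √(2·82,260·232/35.3) = 1,039.839
Backorder adjustment √((H+b)/b) = √((35.3+475)/475) = 1.0365
Q* = 1,039.839 × 1.0365 ≈ 1,077.78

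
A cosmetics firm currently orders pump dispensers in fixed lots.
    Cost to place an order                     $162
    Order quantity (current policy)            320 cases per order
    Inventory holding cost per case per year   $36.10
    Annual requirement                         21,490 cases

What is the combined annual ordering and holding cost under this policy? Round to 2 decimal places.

$16,655.31

Ordering: D/Q × S = 21,490/320 × $162 = $10,879.31
Holding:  Q/2 × H = 320/2 × $36.1 = $5,776.00
Total = $10,879.31 + $5,776.00 = $16,655.31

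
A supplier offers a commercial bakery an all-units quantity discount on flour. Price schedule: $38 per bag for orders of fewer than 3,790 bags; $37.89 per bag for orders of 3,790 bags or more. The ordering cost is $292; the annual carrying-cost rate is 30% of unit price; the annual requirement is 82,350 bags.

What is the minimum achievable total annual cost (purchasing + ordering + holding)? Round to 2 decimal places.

$3,148,126.61

H₁ = 30%×$38 = $11.4000;  H₂ = 30%×$37.89 = $11.3670
EOQ₁ = √(2×82,350×292/11.4000) = 2,053.93  (< 3,790, feasible at tier 1)
EOQ₂ = √(2×82,350×292/11.3670) = 2,056.91  (< 3,790 → use Q = 3,790 at tier-2 price)
TC(tier 1 (EOQ₁), Q≈2,053.9) = $3,152,714.81
TC(tier 2, Q≈3,790.0) = $3,148,126.61
Minimum at tier 2: $3,148,126.61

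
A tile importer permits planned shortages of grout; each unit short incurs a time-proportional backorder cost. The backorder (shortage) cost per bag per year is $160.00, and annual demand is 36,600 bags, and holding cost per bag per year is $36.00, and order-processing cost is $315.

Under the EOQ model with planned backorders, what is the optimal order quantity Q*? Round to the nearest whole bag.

886 bags

Basic EOQ = √(2·36,600·315/36) = 800.312
Backorder adjustment √((H+b)/b) = √((36+160)/160) = 1.1068
Q* = 800.312 × 1.1068 ≈ 885.78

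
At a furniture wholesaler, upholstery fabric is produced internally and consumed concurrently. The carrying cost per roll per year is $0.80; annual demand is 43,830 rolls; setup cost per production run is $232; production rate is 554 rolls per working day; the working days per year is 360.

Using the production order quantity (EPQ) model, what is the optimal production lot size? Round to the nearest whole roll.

Daily demand d = 43,830/360 = 121.750; p = 554; 1 − d/p = 0.78023
EPQ = √(2DS / (H(1 − d/p)))
    = √(2 × 43,830 × 232 / (0.8 × 0.78023)) ≈ 5,708.04

5,708 rolls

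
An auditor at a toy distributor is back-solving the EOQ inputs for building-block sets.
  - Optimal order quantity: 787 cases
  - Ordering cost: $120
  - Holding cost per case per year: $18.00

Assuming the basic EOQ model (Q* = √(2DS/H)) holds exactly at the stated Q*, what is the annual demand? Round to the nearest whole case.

46,453 cases per year

Since Q* = (2DS/H)^½, squaring gives Q*²·H = 2DS.
D = Q²H / (2S) = 787² × 18 / (2 × 120) = 46,452.68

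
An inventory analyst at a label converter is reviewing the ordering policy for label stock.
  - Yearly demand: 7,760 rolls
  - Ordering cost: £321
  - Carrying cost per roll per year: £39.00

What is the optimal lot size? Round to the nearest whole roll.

357 rolls

2DS/H = 2·7,760·321/39 = 127,741.54
EOQ = √127,741.54 ≈ 357.41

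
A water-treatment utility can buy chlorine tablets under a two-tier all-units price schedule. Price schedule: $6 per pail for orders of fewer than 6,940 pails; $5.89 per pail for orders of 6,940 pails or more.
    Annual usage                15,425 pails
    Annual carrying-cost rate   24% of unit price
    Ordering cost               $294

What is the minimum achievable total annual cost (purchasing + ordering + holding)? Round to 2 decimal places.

$96,163.95

H₁ = 24%×$6 = $1.4400;  H₂ = 24%×$5.89 = $1.4136
EOQ₁ = √(2×15,425×294/1.4400) = 2,509.69  (< 6,940, feasible at tier 1)
EOQ₂ = √(2×15,425×294/1.4136) = 2,533.02  (< 6,940 → use Q = 6,940 at tier-2 price)
TC(tier 1 (EOQ₁), Q≈2,509.7) = $96,163.95
TC(tier 2, Q≈6,940.0) = $96,411.89
Minimum at tier 1 (EOQ₁): $96,163.95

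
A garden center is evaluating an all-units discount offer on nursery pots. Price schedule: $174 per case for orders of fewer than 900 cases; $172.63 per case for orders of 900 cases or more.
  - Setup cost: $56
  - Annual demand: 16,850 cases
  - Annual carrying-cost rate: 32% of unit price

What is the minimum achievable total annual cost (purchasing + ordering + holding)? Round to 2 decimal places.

$2,934,722.66

H₁ = 32%×$174 = $55.6800;  H₂ = 32%×$172.63 = $55.2416
EOQ₁ = √(2×16,850×56/55.6800) = 184.10  (< 900, feasible at tier 1)
EOQ₂ = √(2×16,850×56/55.2416) = 184.83  (< 900 → use Q = 900 at tier-2 price)
TC(tier 1 (EOQ₁), Q≈184.1) = $2,942,150.82
TC(tier 2, Q≈900.0) = $2,934,722.66
Minimum at tier 2: $2,934,722.66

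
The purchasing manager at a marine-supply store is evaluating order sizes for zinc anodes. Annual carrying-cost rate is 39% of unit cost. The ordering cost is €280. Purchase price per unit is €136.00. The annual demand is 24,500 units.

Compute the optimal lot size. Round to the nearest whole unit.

H = i·C = 0.39 × €136 = €53.0400 per unit-year
Q* = √(2·D·S / H) = √(2·24,500·280 / 53.04) = √258,672.7 ≈ 508.60

509 units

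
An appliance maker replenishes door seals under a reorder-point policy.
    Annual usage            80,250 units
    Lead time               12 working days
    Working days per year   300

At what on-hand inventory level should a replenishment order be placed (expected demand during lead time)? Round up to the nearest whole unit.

3,210 units

Daily demand d = 80,250 / 300 = 267.500 units/day
Demand during lead time = 267.500 × 12 = 3,210.00
Reorder point = 3,210.00 → round up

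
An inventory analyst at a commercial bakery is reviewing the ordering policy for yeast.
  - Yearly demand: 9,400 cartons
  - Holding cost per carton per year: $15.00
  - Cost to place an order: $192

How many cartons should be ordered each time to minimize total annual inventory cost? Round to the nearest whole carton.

491 cartons

2DS/H = 2·9,400·192/15 = 240,640.00
EOQ = √240,640.00 ≈ 490.55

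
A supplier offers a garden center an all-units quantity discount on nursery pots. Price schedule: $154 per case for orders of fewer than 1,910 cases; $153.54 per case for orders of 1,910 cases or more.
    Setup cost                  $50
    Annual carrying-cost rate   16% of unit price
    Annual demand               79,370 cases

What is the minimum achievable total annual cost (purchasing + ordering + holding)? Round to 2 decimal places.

H₁ = 16%×$154 = $24.6400;  H₂ = 16%×$153.54 = $24.5664
EOQ₁ = √(2×79,370×50/24.6400) = 567.55  (< 1,910, feasible at tier 1)
EOQ₂ = √(2×79,370×50/24.5664) = 568.40  (< 1,910 → use Q = 1,910 at tier-2 price)
TC(tier 1 (EOQ₁), Q≈567.6) = $12,236,964.55
TC(tier 2, Q≈1,910.0) = $12,212,008.46
Minimum at tier 2: $12,212,008.46

$12,212,008.46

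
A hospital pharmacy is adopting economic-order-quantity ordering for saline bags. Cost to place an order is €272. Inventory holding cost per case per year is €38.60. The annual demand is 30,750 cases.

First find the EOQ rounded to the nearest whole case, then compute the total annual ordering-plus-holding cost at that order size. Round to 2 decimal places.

Q* = √(2·D·S / H) = √(2·30,750·272 / 38.6) = √433,367.9 ≈ 658.31 → Q = 658 cases
Annual ordering cost = (D/Q)·S = (30,750/658) × 272 = €12,711.25
Annual holding cost  = (Q/2)·H = (658/2) × 38.6 = €12,699.40
Total = €12,711.25 + €12,699.40 = €25,410.65

€25,410.65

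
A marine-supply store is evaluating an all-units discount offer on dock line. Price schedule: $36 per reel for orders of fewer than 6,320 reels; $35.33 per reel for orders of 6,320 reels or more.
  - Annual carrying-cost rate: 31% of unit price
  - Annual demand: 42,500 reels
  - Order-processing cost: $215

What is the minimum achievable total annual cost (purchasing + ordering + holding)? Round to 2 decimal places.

$1,537,580.07

H₁ = 31%×$36 = $11.1600;  H₂ = 31%×$35.33 = $10.9523
EOQ₁ = √(2×42,500×215/11.1600) = 1,279.67  (< 6,320, feasible at tier 1)
EOQ₂ = √(2×42,500×215/10.9523) = 1,291.74  (< 6,320 → use Q = 6,320 at tier-2 price)
TC(tier 1 (EOQ₁), Q≈1,279.7) = $1,544,281.07
TC(tier 2, Q≈6,320.0) = $1,537,580.07
Minimum at tier 2: $1,537,580.07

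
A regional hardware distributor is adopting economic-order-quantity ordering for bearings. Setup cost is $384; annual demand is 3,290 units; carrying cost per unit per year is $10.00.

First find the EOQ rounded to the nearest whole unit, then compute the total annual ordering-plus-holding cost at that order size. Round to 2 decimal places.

Q* = √(2·D·S / H) = √(2·3,290·384 / 10) = √252,672.0 ≈ 502.66 → Q = 503 units
Annual ordering cost = (D/Q)·S = (3,290/503) × 384 = $2,511.65
Annual holding cost  = (Q/2)·H = (503/2) × 10 = $2,515.00
Total = $2,511.65 + $2,515.00 = $5,026.65

$5,026.65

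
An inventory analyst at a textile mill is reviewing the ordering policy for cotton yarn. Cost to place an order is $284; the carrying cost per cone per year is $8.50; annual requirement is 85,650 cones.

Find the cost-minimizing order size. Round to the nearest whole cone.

2,392 cones

EOQ = √(2DS/H) = √(2 × 85,650 × 284 / 8.5)
    = √(5,723,435.29) ≈ 2,392.37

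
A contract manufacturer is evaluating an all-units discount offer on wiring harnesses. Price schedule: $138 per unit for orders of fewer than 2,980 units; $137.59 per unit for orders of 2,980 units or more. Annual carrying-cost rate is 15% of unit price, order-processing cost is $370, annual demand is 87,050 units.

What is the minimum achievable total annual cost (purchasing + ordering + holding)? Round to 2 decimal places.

H₁ = 15%×$138 = $20.7000;  H₂ = 15%×$137.59 = $20.6385
EOQ₁ = √(2×87,050×370/20.7000) = 1,764.07  (< 2,980, feasible at tier 1)
EOQ₂ = √(2×87,050×370/20.6385) = 1,766.69  (< 2,980 → use Q = 2,980 at tier-2 price)
TC(tier 1 (EOQ₁), Q≈1,764.1) = $12,049,416.19
TC(tier 2, Q≈2,980.0) = $12,018,769.09
Minimum at tier 2: $12,018,769.09

$12,018,769.09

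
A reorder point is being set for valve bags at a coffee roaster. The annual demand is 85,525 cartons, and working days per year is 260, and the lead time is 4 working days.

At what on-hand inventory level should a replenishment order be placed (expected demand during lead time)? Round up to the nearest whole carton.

Daily demand d = 85,525 / 260 = 328.942 cartons/day
Demand during lead time = 328.942 × 4 = 1,315.77
Reorder point = 1,315.77 → round up

1,316 cartons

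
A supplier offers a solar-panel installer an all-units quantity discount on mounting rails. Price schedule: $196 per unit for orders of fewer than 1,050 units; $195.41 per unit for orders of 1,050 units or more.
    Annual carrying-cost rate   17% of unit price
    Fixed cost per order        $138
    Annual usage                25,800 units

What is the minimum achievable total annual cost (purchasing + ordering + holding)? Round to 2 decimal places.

$5,062,409.20

H₁ = 17%×$196 = $33.3200;  H₂ = 17%×$195.41 = $33.2197
EOQ₁ = √(2×25,800×138/33.3200) = 462.29  (< 1,050, feasible at tier 1)
EOQ₂ = √(2×25,800×138/33.2197) = 462.98  (< 1,050 → use Q = 1,050 at tier-2 price)
TC(tier 1 (EOQ₁), Q≈462.3) = $5,072,203.41
TC(tier 2, Q≈1,050.0) = $5,062,409.20
Minimum at tier 2: $5,062,409.20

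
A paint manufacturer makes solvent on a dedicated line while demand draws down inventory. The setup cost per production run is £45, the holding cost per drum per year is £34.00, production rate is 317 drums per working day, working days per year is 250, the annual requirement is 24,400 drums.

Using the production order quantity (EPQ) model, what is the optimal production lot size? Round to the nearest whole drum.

305 drums

d = 24,400/250 = 97.6000 drums/day;  effective holding cost H(1 − d/p) = 34·(1 − 97.6000/317) = 23.53186
Q* = √(2DS / H_eff) = √(2·24,400·45 / 23.53186) ≈ 305.48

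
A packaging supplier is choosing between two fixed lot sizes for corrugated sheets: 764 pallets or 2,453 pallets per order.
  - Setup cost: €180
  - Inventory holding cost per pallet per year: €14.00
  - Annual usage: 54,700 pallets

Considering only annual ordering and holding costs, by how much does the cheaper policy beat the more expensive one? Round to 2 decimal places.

€2,949.43

Annual cost at Q: ordering D·S/Q plus holding Q·H/2.
TC(764) = (54,700/764)×180 + (764/2)×14 = €18,235.43
TC(2,453) = (54,700/2,453)×180 + (2,453/2)×14 = €21,184.86
|ΔTC| = |€18,235.43 − €21,184.86| = €2,949.43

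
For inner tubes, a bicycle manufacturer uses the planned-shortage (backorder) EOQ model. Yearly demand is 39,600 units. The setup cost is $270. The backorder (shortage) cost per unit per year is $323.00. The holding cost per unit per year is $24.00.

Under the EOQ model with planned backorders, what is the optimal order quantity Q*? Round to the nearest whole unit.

978 units

Q* = √(2DS/H) · √((H + b)/b)
   = √(2 × 39,600 × 270 / 24) · √((24 + 323) / 323)
   = 943.928 × 1.0365 ≈ 978.37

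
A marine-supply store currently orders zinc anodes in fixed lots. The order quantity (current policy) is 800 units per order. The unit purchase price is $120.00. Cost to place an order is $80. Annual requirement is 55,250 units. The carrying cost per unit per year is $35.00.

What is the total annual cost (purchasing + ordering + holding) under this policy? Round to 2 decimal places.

Orders/yr = 55,250/800 = 69.062; ordering cost = 69.062 × $80 = $5,525.00
Average inventory = 800/2 = 400; holding cost = 400 × $35 = $14,000.00
Purchase cost = D·C = 55,250 × 120 = $6,630,000.00
Total = $5,525.00 + $14,000.00 + $6,630,000.00 = $6,649,525.00

$6,649,525.00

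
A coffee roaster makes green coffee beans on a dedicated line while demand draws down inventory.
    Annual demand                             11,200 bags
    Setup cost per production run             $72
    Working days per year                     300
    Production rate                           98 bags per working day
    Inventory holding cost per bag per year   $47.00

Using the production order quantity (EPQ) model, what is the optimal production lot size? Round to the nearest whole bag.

d = 11,200/300 = 37.3333 bags/day;  effective holding cost H(1 − d/p) = 47·(1 − 37.3333/98) = 29.09524
Q* = √(2DS / H_eff) = √(2·11,200·72 / 29.09524) ≈ 235.44

235 bags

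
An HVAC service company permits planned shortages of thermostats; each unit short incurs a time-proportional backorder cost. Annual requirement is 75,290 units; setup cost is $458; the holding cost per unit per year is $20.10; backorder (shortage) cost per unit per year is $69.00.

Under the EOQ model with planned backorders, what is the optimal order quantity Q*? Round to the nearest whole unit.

Q* = √(2DS/H) · √((H + b)/b)
   = √(2 × 75,290 × 458 / 20.1) · √((20.1 + 69) / 69)
   = 1,852.330 × 1.1364 ≈ 2,104.91

2,105 units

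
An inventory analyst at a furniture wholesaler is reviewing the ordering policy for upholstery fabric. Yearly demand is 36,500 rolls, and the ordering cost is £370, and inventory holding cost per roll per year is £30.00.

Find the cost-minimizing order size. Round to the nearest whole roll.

Optimal lot size Q* = (2 × 36,500 × £370 / £30)^½ ≈ 948.86

949 rolls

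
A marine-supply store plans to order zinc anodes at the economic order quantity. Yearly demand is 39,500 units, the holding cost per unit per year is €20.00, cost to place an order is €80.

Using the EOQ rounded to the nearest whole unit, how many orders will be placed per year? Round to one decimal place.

2DS/H = 2·39,500·80/20 = 316,000.00
EOQ = √316,000.00 ≈ 562.14 → Q = 562
N = D/Q = 39,500/562 ≈ 70.285 orders/yr

70.3 orders per year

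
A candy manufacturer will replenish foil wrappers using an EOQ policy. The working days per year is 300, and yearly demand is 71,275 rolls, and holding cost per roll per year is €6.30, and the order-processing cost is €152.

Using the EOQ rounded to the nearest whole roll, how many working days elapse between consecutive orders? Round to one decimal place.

7.8 days

Optimal lot size Q* = (2 × 71,275 × €152 / €6.3)^½ ≈ 1,854.54 → Q = 1,855 rolls
Days between orders = 300 / (D/Q) = 300 / 38.423 ≈ 7.808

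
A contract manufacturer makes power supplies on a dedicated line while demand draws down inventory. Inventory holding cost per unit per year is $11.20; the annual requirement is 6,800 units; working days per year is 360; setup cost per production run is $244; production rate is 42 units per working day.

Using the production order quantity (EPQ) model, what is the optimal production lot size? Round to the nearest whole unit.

d = 6,800/360 = 18.8889 units/day;  effective holding cost H(1 − d/p) = 11.2·(1 − 18.8889/42) = 6.16296
Q* = √(2DS / H_eff) = √(2·6,800·244 / 6.16296) ≈ 733.79

734 units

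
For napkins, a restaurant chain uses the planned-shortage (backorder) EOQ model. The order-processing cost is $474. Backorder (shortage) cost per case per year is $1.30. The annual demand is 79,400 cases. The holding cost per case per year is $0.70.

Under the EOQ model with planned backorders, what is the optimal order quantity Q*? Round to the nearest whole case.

12,862 cases

Basic EOQ = √(2·79,400·474/0.7) = 10,369.681
Backorder adjustment √((H+b)/b) = √((0.7+1.3)/1.3) = 1.2403
Q* = 10,369.681 × 1.2403 ≈ 12,862.01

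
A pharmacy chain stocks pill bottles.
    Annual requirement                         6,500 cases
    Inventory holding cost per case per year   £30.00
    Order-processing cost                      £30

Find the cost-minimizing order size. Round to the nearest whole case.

114 cases

EOQ = √(2DS/H) = √(2 × 6,500 × 30 / 30)
    = √(13,000.00) ≈ 114.02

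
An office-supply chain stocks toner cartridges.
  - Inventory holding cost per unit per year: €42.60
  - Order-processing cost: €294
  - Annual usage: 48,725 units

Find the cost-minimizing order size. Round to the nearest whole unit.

820 units

Optimal lot size Q* = (2 × 48,725 × €294 / €42.6)^½ ≈ 820.09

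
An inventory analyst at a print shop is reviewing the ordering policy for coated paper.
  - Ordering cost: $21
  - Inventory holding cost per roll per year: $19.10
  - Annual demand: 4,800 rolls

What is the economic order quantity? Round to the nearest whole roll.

103 rolls

EOQ = √(2DS/H) = √(2 × 4,800 × 21 / 19.1)
    = √(10,554.97) ≈ 102.74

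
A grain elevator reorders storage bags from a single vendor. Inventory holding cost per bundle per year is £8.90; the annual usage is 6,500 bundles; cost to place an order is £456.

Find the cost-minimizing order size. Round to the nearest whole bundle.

EOQ = √(2DS/H) = √(2 × 6,500 × 456 / 8.9)
    = √(666,067.42) ≈ 816.13

816 bundles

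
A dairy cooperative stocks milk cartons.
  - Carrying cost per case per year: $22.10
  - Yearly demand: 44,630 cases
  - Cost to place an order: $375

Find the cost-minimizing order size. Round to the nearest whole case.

1,231 cases

Q* = √(2·D·S / H) = √(2·44,630·375 / 22.1) = √1,514,592.8 ≈ 1,230.69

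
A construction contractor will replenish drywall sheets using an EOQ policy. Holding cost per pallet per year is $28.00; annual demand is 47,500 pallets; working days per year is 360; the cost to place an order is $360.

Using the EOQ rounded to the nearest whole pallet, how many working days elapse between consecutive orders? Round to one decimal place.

8.4 days

2DS/H = 2·47,500·360/28 = 1,221,428.57
EOQ = √1,221,428.57 ≈ 1,105.18 → Q = 1,105 pallets
Days between orders = 360 / (D/Q) = 360 / 42.986 ≈ 8.375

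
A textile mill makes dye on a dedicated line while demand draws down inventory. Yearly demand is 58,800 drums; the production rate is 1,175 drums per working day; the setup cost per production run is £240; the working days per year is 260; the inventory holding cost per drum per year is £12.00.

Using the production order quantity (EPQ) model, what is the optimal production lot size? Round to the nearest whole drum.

Daily demand d = 58,800/260 = 226.154; p = 1175; 1 − d/p = 0.80753
EPQ = √(2DS / (H(1 − d/p)))
    = √(2 × 58,800 × 240 / (12 × 0.80753)) ≈ 1,706.63

1,707 drums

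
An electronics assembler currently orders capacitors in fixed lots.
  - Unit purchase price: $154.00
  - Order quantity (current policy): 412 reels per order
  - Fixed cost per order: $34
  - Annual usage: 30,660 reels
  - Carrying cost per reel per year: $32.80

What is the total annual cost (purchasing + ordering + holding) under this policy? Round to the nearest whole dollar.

Orders/yr = 30,660/412 = 74.417; ordering cost = 74.417 × $34 = $2,530.19
Average inventory = 412/2 = 206; holding cost = 206 × $32.8 = $6,756.80
Purchase cost = D·C = 30,660 × 154 = $4,721,640.00
Total = $2,530.19 + $6,756.80 + $4,721,640.00 = $4,730,926.99

$4,730,927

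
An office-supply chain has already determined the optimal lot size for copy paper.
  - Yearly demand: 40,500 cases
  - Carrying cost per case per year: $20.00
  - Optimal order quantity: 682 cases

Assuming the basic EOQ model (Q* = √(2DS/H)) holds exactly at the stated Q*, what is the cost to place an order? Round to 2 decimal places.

From Q* = √(2DS/H) ⇒ Q*² = 2DS/H.
S = Q²H / (2D) = 682² × 20 / (2 × 40,500) = 114.8454

$114.85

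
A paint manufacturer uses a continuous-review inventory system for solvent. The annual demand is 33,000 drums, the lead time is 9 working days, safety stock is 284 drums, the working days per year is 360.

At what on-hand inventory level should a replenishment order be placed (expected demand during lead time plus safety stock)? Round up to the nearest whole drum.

1,109 drums

Daily demand d = 33,000 / 360 = 91.667 drums/day
Demand during lead time = 91.667 × 9 = 825.00
Reorder point = 825.00 + 284 = 1,109.00 → round up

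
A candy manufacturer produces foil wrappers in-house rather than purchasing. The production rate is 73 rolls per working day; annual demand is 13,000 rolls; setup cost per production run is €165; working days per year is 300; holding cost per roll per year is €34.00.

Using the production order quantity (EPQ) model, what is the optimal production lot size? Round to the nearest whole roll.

557 rolls

d = 13,000/300 = 43.3333 rolls/day;  effective holding cost H(1 − d/p) = 34·(1 − 43.3333/73) = 13.81735
Q* = √(2DS / H_eff) = √(2·13,000·165 / 13.81735) ≈ 557.21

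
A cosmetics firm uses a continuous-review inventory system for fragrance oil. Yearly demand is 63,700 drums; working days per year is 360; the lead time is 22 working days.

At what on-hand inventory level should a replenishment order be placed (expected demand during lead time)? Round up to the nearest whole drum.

Daily demand d = 63,700 / 360 = 176.944 drums/day
Demand during lead time = 176.944 × 22 = 3,892.78
Reorder point = 3,892.78 → round up

3,893 drums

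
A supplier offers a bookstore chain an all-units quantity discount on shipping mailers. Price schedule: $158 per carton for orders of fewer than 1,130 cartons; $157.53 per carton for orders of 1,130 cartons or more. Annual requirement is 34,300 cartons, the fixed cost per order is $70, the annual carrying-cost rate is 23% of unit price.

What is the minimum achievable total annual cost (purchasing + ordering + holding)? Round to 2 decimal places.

$5,425,874.80

H₁ = 23%×$158 = $36.3400;  H₂ = 23%×$157.53 = $36.2319
EOQ₁ = √(2×34,300×70/36.3400) = 363.51  (< 1,130, feasible at tier 1)
EOQ₂ = √(2×34,300×70/36.2319) = 364.05  (< 1,130 → use Q = 1,130 at tier-2 price)
TC(tier 1 (EOQ₁), Q≈363.5) = $5,432,610.02
TC(tier 2, Q≈1,130.0) = $5,425,874.80
Minimum at tier 2: $5,425,874.80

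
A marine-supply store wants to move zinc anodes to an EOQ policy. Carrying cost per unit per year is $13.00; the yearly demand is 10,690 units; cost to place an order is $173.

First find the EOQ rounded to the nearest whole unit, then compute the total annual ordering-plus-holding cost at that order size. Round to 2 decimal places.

Optimal lot size Q* = (2 × 10,690 × $173 / $13)^½ ≈ 533.40 → Q = 533 units
Annual ordering cost = (D/Q)·S = (10,690/533) × 173 = $3,469.74
Annual holding cost  = (Q/2)·H = (533/2) × 13 = $3,464.50
Total = $3,469.74 + $3,464.50 = $6,934.24

$6,934.24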